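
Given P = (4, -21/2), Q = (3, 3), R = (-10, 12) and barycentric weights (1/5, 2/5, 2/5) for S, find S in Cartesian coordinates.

(-2, 39/10)

S = (1/5)·P + (2/5)·Q + (2/5)·R.
x-coordinate: (1/5)·4 + (2/5)·3 + (2/5)·(-10) = -2.
y-coordinate: (1/5)·(-21/2) + (2/5)·3 + (2/5)·12 = 39/10.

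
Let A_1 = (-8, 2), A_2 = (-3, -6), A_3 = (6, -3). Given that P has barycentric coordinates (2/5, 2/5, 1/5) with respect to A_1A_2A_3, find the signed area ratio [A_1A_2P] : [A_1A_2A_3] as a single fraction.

1/5

The signed ratio [A_1A_2P]/[A_1A_2A_3] equals the barycentric coordinate of P at vertex A_3, which is 1/5.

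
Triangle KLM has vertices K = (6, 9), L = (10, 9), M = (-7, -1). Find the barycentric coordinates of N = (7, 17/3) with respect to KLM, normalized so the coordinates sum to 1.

(-2/3, 4/3, 1/3)

Signed area of the reference triangle: [KLM] = ½·(6·(9−(-1)) + 10·(-1−9) + (-7)·(9−9)) = ½·(60 − 100 + 0) = -20.
[NLM] = ½·(7·(9−(-1)) + 10·(-1−(17/3)) + (-7)·(17/3−9)) = ½·(70 − 200/3 + 70/3) = 40/3, so the K-coordinate is (40/3)/(-20) = -2/3.
[KNM] = ½·(6·(17/3−(-1)) + 7·(-1−9) + (-7)·(9−(17/3))) = ½·(40 − 70 − 70/3) = -80/3, so the L-coordinate is 4/3.
[KLN] = ½·(6·(9−(17/3)) + 10·(17/3−9) + 7·(9−9)) = ½·(20 − 100/3 + 0) = -20/3, so the M-coordinate is 1/3.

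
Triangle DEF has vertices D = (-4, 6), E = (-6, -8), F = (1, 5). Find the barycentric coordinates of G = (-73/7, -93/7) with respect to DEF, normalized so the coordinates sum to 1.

(2/7, 10/7, -5/7)

Signed area of the reference triangle: [DEF] = ½·((-4)·(-8−5) + (-6)·(5−6) + 1·(6−(-8))) = ½·(52 + 6 + 14) = 36.
[GEF] = ½·((-73/7)·(-8−5) + (-6)·(5−(-93/7)) + 1·(-93/7−(-8))) = ½·(949/7 − 768/7 − 37/7) = 72/7, so the D-coordinate is (72/7)/36 = 2/7.
[DGF] = ½·((-4)·(-93/7−5) + (-73/7)·(5−6) + 1·(6−(-93/7))) = ½·(512/7 + 73/7 + 135/7) = 360/7, so the E-coordinate is 10/7.
[DEG] = ½·((-4)·(-8−(-93/7)) + (-6)·(-93/7−6) + (-73/7)·(6−(-8))) = ½·(-148/7 + 810/7 − 146) = -180/7, so the F-coordinate is -5/7.
Check: 2/7 + 10/7 − 5/7 = 1.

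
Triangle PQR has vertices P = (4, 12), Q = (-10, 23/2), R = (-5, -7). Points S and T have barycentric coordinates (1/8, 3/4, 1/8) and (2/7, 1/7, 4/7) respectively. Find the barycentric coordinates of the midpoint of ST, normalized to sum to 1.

(23/112, 25/56, 39/112)

Since both coordinate triples sum to 1, the midpoint's barycentrics are the componentwise average.
(1/8+2/7)/2 = 23/112; similarly 25/56 and 39/112.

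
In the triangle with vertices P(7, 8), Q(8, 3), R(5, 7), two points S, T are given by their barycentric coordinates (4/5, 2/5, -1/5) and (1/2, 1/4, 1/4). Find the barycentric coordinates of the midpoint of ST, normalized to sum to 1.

(13/20, 13/40, 1/40)

Since both coordinate triples sum to 1, the midpoint's barycentrics are the componentwise average.
(4/5+1/2)/2 = 13/20; similarly 13/40 and 1/40.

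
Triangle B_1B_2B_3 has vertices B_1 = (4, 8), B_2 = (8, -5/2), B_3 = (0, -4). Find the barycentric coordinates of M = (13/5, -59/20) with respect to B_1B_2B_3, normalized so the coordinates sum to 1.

Signed area of the reference triangle: [B_1B_2B_3] = ½·(4·(-5/2−(-4)) + 8·(-4−8) + 0·(8−(-5/2))) = ½·(6 − 96 + 0) = -45.
[MB_2B_3] = ½·((13/5)·(-5/2−(-4)) + 8·(-4−(-59/20)) + 0·(-59/20−(-5/2))) = ½·(39/10 − 42/5 + 0) = -9/4, so the B_1-coordinate is (-9/4)/(-45) = 1/20.
[B_1MB_3] = ½·(4·(-59/20−(-4)) + (13/5)·(-4−8) + 0·(8−(-59/20))) = ½·(21/5 − 156/5 + 0) = -27/2, so the B_2-coordinate is 3/10.
[B_1B_2M] = ½·(4·(-5/2−(-59/20)) + 8·(-59/20−8) + (13/5)·(8−(-5/2))) = ½·(9/5 − 438/5 + 273/10) = -117/4, so the B_3-coordinate is 13/20.

(1/20, 3/10, 13/20)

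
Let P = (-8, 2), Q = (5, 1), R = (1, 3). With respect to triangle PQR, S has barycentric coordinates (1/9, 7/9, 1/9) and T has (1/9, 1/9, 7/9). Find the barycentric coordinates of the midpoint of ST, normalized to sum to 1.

(1/9, 4/9, 4/9)

Since both coordinate triples sum to 1, the midpoint's barycentrics are the componentwise average.
(1/9+1/9)/2 = 1/9; similarly 4/9 and 4/9.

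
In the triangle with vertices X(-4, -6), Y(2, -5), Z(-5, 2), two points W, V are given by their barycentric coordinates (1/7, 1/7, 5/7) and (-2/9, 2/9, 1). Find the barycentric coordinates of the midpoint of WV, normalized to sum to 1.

(-5/126, 23/126, 6/7)

Since both coordinate triples sum to 1, the midpoint's barycentrics are the componentwise average.
(1/7+-2/9)/2 = -5/126; similarly 23/126 and 6/7.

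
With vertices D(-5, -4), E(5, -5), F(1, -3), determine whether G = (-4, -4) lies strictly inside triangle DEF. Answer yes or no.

yes

Barycentric coordinates of G: (7/8, 1/16, 1/16).
The three coordinates are positive, positive, positive; a point is interior exactly when all three are positive.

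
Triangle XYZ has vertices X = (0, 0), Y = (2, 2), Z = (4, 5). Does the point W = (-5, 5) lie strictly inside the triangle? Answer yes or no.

Barycentric coordinates of W: (27/2, -45/2, 10).
The three coordinates are positive, negative, positive; a point is interior exactly when all three are positive.

no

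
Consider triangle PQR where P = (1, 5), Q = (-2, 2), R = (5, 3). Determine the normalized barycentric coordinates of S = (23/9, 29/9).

Signed area of the reference triangle: [PQR] = ½·(1·(2−3) + (-2)·(3−5) + 5·(5−2)) = ½·(-1 + 4 + 15) = 9.
[SQR] = ½·((23/9)·(2−3) + (-2)·(3−(29/9)) + 5·(29/9−2)) = ½·(-23/9 + 4/9 + 55/9) = 2, so the P-coordinate is 2/9 = 2/9.
[PSR] = ½·(1·(29/9−3) + (23/9)·(3−5) + 5·(5−(29/9))) = ½·(2/9 − 46/9 + 80/9) = 2, so the Q-coordinate is 2/9.
[PQS] = ½·(1·(2−(29/9)) + (-2)·(29/9−5) + (23/9)·(5−2)) = ½·(-11/9 + 32/9 + 23/3) = 5, so the R-coordinate is 5/9.

(2/9, 2/9, 5/9)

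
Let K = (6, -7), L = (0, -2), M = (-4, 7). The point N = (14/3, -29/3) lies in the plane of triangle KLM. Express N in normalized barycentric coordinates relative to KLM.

Signed area of the reference triangle: [KLM] = ½·(6·(-2−7) + 0·(7−(-7)) + (-4)·(-7−(-2))) = ½·(-54 + 0 + 20) = -17.
[NLM] = ½·((14/3)·(-2−7) + 0·(7−(-29/3)) + (-4)·(-29/3−(-2))) = ½·(-42 + 0 + 92/3) = -17/3, so the K-coordinate is (-17/3)/(-17) = 1/3.
[KNM] = ½·(6·(-29/3−7) + (14/3)·(7−(-7)) + (-4)·(-7−(-29/3))) = ½·(-100 + 196/3 − 32/3) = -68/3, so the L-coordinate is 4/3.
[KLN] = ½·(6·(-2−(-29/3)) + 0·(-29/3−(-7)) + (14/3)·(-7−(-2))) = ½·(46 + 0 − 70/3) = 34/3, so the M-coordinate is -2/3.
Check: 1/3 + 4/3 − 2/3 = 1.

(1/3, 4/3, -2/3)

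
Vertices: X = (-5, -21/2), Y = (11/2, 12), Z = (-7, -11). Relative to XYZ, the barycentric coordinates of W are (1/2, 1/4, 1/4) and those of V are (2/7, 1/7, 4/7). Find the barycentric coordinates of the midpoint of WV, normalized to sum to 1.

Since both coordinate triples sum to 1, the midpoint's barycentrics are the componentwise average.
(1/2+2/7)/2 = 11/28; similarly 11/56 and 23/56.

(11/28, 11/56, 23/56)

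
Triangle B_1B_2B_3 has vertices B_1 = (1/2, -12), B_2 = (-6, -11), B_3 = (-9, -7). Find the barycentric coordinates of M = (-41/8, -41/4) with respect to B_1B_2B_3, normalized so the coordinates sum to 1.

(1/4, 1/2, 1/4)

Signed area of the reference triangle: [B_1B_2B_3] = ½·((1/2)·(-11−(-7)) + (-6)·(-7−(-12)) + (-9)·(-12−(-11))) = ½·(-2 − 30 + 9) = -23/2.
[MB_2B_3] = ½·((-41/8)·(-11−(-7)) + (-6)·(-7−(-41/4)) + (-9)·(-41/4−(-11))) = ½·(41/2 − 39/2 − 27/4) = -23/8, so the B_1-coordinate is (-23/8)/(-23/2) = 1/4.
[B_1MB_3] = ½·((1/2)·(-41/4−(-7)) + (-41/8)·(-7−(-12)) + (-9)·(-12−(-41/4))) = ½·(-13/8 − 205/8 + 63/4) = -23/4, so the B_2-coordinate is 1/2.
[B_1B_2M] = ½·((1/2)·(-11−(-41/4)) + (-6)·(-41/4−(-12)) + (-41/8)·(-12−(-11))) = ½·(-3/8 − 21/2 + 41/8) = -23/8, so the B_3-coordinate is 1/4.
Check: 1/4 + 1/2 + 1/4 = 1.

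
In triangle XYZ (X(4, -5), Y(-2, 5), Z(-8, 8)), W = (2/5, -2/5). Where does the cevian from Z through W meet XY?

(5/2, -5/2)

Barycentric coordinates of W with respect to XYZ: (3/5, 1/5, 1/5).
On side XY the Z-coordinate is zero; dropping W's Z-weight 1/5 and renormalizing the remaining 3/5 : 1/5 gives weights 3/4, 1/4 on X, Y.
V = (3/4)·(4, -5) + (1/4)·(-2, 5) = (5/2, -5/2).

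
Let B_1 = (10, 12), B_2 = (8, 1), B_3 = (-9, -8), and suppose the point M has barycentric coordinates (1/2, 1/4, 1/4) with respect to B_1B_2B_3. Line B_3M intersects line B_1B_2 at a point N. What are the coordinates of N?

(28/3, 25/3)

Line B_3M meets B_1B_2 where the B_3-coordinate vanishes; zeroing M's B_3-weight and renormalizing leaves B_1, B_2-weights 1/2 : 1/4 → (2/3, 1/3).
So N = (2/3)·B_1 + (1/3)·B_2 = (28/3, 25/3).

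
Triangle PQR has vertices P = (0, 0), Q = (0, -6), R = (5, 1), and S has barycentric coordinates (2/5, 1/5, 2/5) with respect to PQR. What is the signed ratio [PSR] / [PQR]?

1/5

The signed ratio [PSR]/[PQR] equals the barycentric coordinate of S at vertex Q, which is 1/5.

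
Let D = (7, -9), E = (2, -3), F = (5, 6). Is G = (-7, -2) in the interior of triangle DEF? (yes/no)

Barycentric coordinates of G: (-4/3, 28/9, -7/9).
The three coordinates are negative, positive, negative; a point is interior exactly when all three are positive.

no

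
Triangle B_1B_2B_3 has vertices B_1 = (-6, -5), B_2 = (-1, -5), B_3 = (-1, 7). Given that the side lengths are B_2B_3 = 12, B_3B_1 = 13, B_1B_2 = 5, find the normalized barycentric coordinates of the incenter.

The incenter has barycentric coordinates proportional to the opposite side lengths: (12 : 13 : 5).
Normalizing by 12+13+5 = 30 gives (2/5, 13/30, 1/6).

(2/5, 13/30, 1/6)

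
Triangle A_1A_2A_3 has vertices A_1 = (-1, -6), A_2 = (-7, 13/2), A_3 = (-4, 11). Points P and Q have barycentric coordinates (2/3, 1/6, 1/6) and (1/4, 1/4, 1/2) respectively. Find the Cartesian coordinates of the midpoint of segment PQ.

(-13/4, 109/48)

Barycentric coordinates of the midpoint are the average: (11/24, 5/24, 1/3).
Converting: (11/24)·A_1 + (5/24)·A_2 + (1/3)·A_3 = (-13/4, 109/48).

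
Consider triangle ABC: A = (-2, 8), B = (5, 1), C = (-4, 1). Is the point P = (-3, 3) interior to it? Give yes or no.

Barycentric coordinates of P: (2/7, 1/21, 2/3).
The three coordinates are positive, positive, positive; a point is interior exactly when all three are positive.

yes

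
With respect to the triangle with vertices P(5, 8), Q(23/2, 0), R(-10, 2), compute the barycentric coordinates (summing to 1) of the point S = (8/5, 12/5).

Signed area of the reference triangle: [PQR] = ½·(5·(0−2) + (23/2)·(2−8) + (-10)·(8−0)) = ½·(-10 − 69 − 80) = -159/2.
[SQR] = ½·((8/5)·(0−2) + (23/2)·(2−(12/5)) + (-10)·(12/5−0)) = ½·(-16/5 − 23/5 − 24) = -159/10, so the P-coordinate is (-159/10)/(-159/2) = 1/5.
[PSR] = ½·(5·(12/5−2) + (8/5)·(2−8) + (-10)·(8−(12/5))) = ½·(2 − 48/5 − 56) = -159/5, so the Q-coordinate is 2/5.
[PQS] = ½·(5·(0−(12/5)) + (23/2)·(12/5−8) + (8/5)·(8−0)) = ½·(-12 − 322/5 + 64/5) = -159/5, so the R-coordinate is 2/5.

(1/5, 2/5, 2/5)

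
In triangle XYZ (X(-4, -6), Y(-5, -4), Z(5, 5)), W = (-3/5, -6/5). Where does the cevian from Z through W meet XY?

(-13/3, -16/3)

Barycentric coordinates of W with respect to XYZ: (2/5, 1/5, 2/5).
On side XY the Z-coordinate is zero; dropping W's Z-weight 2/5 and renormalizing the remaining 2/5 : 1/5 gives weights 2/3, 1/3 on X, Y.
V = (2/3)·(-4, -6) + (1/3)·(-5, -4) = (-13/3, -16/3).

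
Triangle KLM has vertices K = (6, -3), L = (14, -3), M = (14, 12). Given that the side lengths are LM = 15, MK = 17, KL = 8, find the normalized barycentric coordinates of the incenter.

(3/8, 17/40, 1/5)

The incenter has barycentric coordinates proportional to the opposite side lengths: (15 : 17 : 8).
Normalizing by 15+17+8 = 40 gives (3/8, 17/40, 1/5).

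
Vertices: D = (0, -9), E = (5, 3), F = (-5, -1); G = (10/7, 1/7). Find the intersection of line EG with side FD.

(-10/3, -11/3)

Barycentric coordinates of G with respect to DEF: (1/7, 4/7, 2/7).
On side FD the E-coordinate is zero; dropping G's E-weight 4/7 and renormalizing the remaining 2/7 : 1/7 gives weights 2/3, 1/3 on F, D.
H = (2/3)·(-5, -1) + (1/3)·(0, -9) = (-10/3, -11/3).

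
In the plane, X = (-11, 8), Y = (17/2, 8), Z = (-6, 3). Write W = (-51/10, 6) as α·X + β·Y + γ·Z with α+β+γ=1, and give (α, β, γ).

Signed area of the reference triangle: [XYZ] = ½·((-11)·(8−3) + (17/2)·(3−8) + (-6)·(8−8)) = ½·(-55 − 85/2 + 0) = -195/4.
[WYZ] = ½·((-51/10)·(8−3) + (17/2)·(3−6) + (-6)·(6−8)) = ½·(-51/2 − 51/2 + 12) = -39/2, so the X-coordinate is (-39/2)/(-195/4) = 2/5.
[XWZ] = ½·((-11)·(6−3) + (-51/10)·(3−8) + (-6)·(8−6)) = ½·(-33 + 51/2 − 12) = -39/4, so the Y-coordinate is 1/5.
[XYW] = ½·((-11)·(8−6) + (17/2)·(6−8) + (-51/10)·(8−8)) = ½·(-22 − 17 + 0) = -39/2, so the Z-coordinate is 2/5.

(2/5, 1/5, 2/5)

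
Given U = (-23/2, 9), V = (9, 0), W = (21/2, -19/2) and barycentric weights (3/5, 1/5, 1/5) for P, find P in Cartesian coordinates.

(-3, 7/2)

P = (3/5)·U + (1/5)·V + (1/5)·W.
x-coordinate: (3/5)·(-23/2) + (1/5)·9 + (1/5)·(21/2) = -3.
y-coordinate: (3/5)·9 + (1/5)·0 + (1/5)·(-19/2) = 7/2.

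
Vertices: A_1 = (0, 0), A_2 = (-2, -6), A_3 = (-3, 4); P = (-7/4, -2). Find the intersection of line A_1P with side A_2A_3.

Barycentric coordinates of P with respect to A_1A_2A_3: (1/4, 1/2, 1/4).
On side A_2A_3 the A_1-coordinate is zero; dropping P's A_1-weight 1/4 and renormalizing the remaining 1/2 : 1/4 gives weights 2/3, 1/3 on A_2, A_3.
Q = (2/3)·(-2, -6) + (1/3)·(-3, 4) = (-7/3, -8/3).

(-7/3, -8/3)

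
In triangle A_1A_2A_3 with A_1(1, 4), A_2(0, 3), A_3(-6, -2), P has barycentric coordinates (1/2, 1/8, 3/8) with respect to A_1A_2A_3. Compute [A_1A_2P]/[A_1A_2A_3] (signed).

3/8

The signed ratio [A_1A_2P]/[A_1A_2A_3] equals the barycentric coordinate of P at vertex A_3, which is 3/8.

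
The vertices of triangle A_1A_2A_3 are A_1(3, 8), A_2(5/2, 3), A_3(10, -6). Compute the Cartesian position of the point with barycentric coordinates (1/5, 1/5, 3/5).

(71/10, -7/5)

P = (1/5)·A_1 + (1/5)·A_2 + (3/5)·A_3.
x-coordinate: (1/5)·3 + (1/5)·(5/2) + (3/5)·10 = 71/10.
y-coordinate: (1/5)·8 + (1/5)·3 + (3/5)·(-6) = -7/5.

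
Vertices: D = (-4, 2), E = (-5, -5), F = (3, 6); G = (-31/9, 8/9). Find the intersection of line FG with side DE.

(-17/4, 1/4)

Barycentric coordinates of G with respect to DEF: (2/3, 2/9, 1/9).
On side DE the F-coordinate is zero; dropping G's F-weight 1/9 and renormalizing the remaining 2/3 : 2/9 gives weights 3/4, 1/4 on D, E.
H = (3/4)·(-4, 2) + (1/4)·(-5, -5) = (-17/4, 1/4).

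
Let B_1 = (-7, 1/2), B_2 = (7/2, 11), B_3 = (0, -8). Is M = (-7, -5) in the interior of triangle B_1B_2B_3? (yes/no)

no

Barycentric coordinates of M: (82/93, -22/93, 11/31).
The three coordinates are positive, negative, positive; a point is interior exactly when all three are positive.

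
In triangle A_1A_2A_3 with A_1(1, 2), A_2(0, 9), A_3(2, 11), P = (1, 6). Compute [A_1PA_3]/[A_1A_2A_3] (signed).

1/4

[A_1A_2A_3] = ½·(1·(9−11) + 0·(11−2) + 2·(2−9)) = ½·(-2 + 0 − 14) = -8.
[A_1PA_3] = ½·(1·(6−11) + 1·(11−2) + 2·(2−6)) = ½·(-5 + 9 − 8) = -2, so the ratio is (-2)/(-8) = 1/4.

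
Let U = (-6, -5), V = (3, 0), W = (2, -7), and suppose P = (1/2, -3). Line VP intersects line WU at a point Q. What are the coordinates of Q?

Barycentric coordinates of P with respect to UVW: (1/4, 1/2, 1/4).
On side WU the V-coordinate is zero; dropping P's V-weight 1/2 and renormalizing the remaining 1/4 : 1/4 gives weights 1/2, 1/2 on W, U.
Q = (1/2)·(2, -7) + (1/2)·(-6, -5) = (-2, -6).

(-2, -6)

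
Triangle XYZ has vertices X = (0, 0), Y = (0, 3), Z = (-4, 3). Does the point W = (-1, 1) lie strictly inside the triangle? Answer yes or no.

Barycentric coordinates of W: (2/3, 1/12, 1/4).
The three coordinates are positive, positive, positive; a point is interior exactly when all three are positive.

yes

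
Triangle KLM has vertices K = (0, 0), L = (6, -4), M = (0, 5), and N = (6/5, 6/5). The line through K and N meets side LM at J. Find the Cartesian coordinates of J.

(2, 2)

Barycentric coordinates of N with respect to KLM: (2/5, 1/5, 2/5).
On side LM the K-coordinate is zero; dropping N's K-weight 2/5 and renormalizing the remaining 1/5 : 2/5 gives weights 1/3, 2/3 on L, M.
J = (1/3)·(6, -4) + (2/3)·(0, 5) = (2, 2).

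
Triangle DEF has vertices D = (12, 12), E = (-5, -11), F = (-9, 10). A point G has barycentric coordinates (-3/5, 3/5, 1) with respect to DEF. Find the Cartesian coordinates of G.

G = (-3/5)·D + (3/5)·E + 1·F.
x-coordinate: (-3/5)·12 + (3/5)·(-5) + 1·(-9) = -96/5.
y-coordinate: (-3/5)·12 + (3/5)·(-11) + 1·10 = -19/5.

(-96/5, -19/5)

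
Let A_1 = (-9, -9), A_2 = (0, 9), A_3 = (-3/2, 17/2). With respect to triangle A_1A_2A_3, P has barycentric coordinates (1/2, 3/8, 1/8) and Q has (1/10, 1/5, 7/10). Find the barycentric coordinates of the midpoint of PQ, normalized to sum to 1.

Since both coordinate triples sum to 1, the midpoint's barycentrics are the componentwise average.
(1/2+1/10)/2 = 3/10; similarly 23/80 and 33/80.

(3/10, 23/80, 33/80)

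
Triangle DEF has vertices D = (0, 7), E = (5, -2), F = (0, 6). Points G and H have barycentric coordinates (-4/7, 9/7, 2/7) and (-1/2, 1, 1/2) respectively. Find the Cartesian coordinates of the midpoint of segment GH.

Barycentric coordinates of the midpoint are the average: (-15/28, 8/7, 11/28).
Converting: (-15/28)·D + (8/7)·E + (11/28)·F = (40/7, -103/28).

(40/7, -103/28)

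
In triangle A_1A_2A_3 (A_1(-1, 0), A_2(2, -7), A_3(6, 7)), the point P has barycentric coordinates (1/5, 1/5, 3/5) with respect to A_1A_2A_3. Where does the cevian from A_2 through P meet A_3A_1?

Line A_2P meets A_3A_1 where the A_2-coordinate vanishes; zeroing P's A_2-weight and renormalizing leaves A_3, A_1-weights 3/5 : 1/5 → (3/4, 1/4).
So Q = (3/4)·A_3 + (1/4)·A_1 = (17/4, 21/4).

(17/4, 21/4)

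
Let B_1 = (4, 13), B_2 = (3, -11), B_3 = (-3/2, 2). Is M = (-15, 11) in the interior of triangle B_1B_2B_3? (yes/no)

no

Barycentric coordinates of M: (-135/121, -18/11, 454/121).
The three coordinates are negative, negative, positive; a point is interior exactly when all three are positive.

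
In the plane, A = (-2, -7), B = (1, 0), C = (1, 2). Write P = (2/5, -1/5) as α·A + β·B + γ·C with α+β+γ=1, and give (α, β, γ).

(1/5, 1/5, 3/5)

Signed area of the reference triangle: [ABC] = ½·((-2)·(0−2) + 1·(2−(-7)) + 1·(-7−0)) = ½·(4 + 9 − 7) = 3.
[PBC] = ½·((2/5)·(0−2) + 1·(2−(-1/5)) + 1·(-1/5−0)) = ½·(-4/5 + 11/5 − 1/5) = 3/5, so the A-coordinate is (3/5)/3 = 1/5.
[APC] = ½·((-2)·(-1/5−2) + (2/5)·(2−(-7)) + 1·(-7−(-1/5))) = ½·(22/5 + 18/5 − 34/5) = 3/5, so the B-coordinate is 1/5.
[ABP] = ½·((-2)·(0−(-1/5)) + 1·(-1/5−(-7)) + (2/5)·(-7−0)) = ½·(-2/5 + 34/5 − 14/5) = 9/5, so the C-coordinate is 3/5.
Check: 1/5 + 1/5 + 3/5 = 1.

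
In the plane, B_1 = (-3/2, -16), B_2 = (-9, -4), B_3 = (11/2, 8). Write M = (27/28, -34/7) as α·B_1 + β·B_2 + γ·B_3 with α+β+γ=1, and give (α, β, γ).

Signed area of the reference triangle: [B_1B_2B_3] = ½·((-3/2)·(-4−8) + (-9)·(8−(-16)) + (11/2)·(-16−(-4))) = ½·(18 − 216 − 66) = -132.
[MB_2B_3] = ½·((27/28)·(-4−8) + (-9)·(8−(-34/7)) + (11/2)·(-34/7−(-4))) = ½·(-81/7 − 810/7 − 33/7) = -66, so the B_1-coordinate is (-66)/(-132) = 1/2.
[B_1MB_3] = ½·((-3/2)·(-34/7−8) + (27/28)·(8−(-16)) + (11/2)·(-16−(-34/7))) = ½·(135/7 + 162/7 − 429/7) = -66/7, so the B_2-coordinate is 1/14.
[B_1B_2M] = ½·((-3/2)·(-4−(-34/7)) + (-9)·(-34/7−(-16)) + (27/28)·(-16−(-4))) = ½·(-9/7 − 702/7 − 81/7) = -396/7, so the B_3-coordinate is 3/7.

(1/2, 1/14, 3/7)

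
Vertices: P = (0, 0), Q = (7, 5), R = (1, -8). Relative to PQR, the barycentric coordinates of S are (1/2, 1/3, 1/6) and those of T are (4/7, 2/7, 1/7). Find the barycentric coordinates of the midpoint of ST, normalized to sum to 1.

(15/28, 13/42, 13/84)

Since both coordinate triples sum to 1, the midpoint's barycentrics are the componentwise average.
(1/2+4/7)/2 = 15/28; similarly 13/42 and 13/84.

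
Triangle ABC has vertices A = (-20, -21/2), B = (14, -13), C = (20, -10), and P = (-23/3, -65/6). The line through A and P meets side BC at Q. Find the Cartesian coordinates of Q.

(17, -23/2)

Barycentric coordinates of P with respect to ABC: (2/3, 1/6, 1/6).
On side BC the A-coordinate is zero; dropping P's A-weight 2/3 and renormalizing the remaining 1/6 : 1/6 gives weights 1/2, 1/2 on B, C.
Q = (1/2)·(14, -13) + (1/2)·(20, -10) = (17, -23/2).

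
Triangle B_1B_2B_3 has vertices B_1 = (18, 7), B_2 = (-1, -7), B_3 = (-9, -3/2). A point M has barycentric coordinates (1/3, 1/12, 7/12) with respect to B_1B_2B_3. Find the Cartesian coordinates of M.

M = (1/3)·B_1 + (1/12)·B_2 + (7/12)·B_3.
x-coordinate: (1/3)·18 + (1/12)·(-1) + (7/12)·(-9) = 2/3.
y-coordinate: (1/3)·7 + (1/12)·(-7) + (7/12)·(-3/2) = 7/8.

(2/3, 7/8)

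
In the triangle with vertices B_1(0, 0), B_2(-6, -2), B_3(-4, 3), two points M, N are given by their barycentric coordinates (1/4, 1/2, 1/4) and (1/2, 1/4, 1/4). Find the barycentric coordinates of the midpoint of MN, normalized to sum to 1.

(3/8, 3/8, 1/4)

Since both coordinate triples sum to 1, the midpoint's barycentrics are the componentwise average.
(1/4+1/2)/2 = 3/8; similarly 3/8 and 1/4.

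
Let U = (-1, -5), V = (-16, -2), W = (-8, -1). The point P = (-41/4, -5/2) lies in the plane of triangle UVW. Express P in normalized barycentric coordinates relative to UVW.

(1/4, 1/2, 1/4)

Signed area of the reference triangle: [UVW] = ½·((-1)·(-2−(-1)) + (-16)·(-1−(-5)) + (-8)·(-5−(-2))) = ½·(1 − 64 + 24) = -39/2.
[PVW] = ½·((-41/4)·(-2−(-1)) + (-16)·(-1−(-5/2)) + (-8)·(-5/2−(-2))) = ½·(41/4 − 24 + 4) = -39/8, so the U-coordinate is (-39/8)/(-39/2) = 1/4.
[UPW] = ½·((-1)·(-5/2−(-1)) + (-41/4)·(-1−(-5)) + (-8)·(-5−(-5/2))) = ½·(3/2 − 41 + 20) = -39/4, so the V-coordinate is 1/2.
[UVP] = ½·((-1)·(-2−(-5/2)) + (-16)·(-5/2−(-5)) + (-41/4)·(-5−(-2))) = ½·(-1/2 − 40 + 123/4) = -39/8, so the W-coordinate is 1/4.
Check: 1/4 + 1/2 + 1/4 = 1.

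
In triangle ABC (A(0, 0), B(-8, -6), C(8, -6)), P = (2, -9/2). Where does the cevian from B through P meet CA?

(16/3, -4)

Barycentric coordinates of P with respect to ABC: (1/4, 1/4, 1/2).
On side CA the B-coordinate is zero; dropping P's B-weight 1/4 and renormalizing the remaining 1/2 : 1/4 gives weights 2/3, 1/3 on C, A.
Q = (2/3)·(8, -6) + (1/3)·(0, 0) = (16/3, -4).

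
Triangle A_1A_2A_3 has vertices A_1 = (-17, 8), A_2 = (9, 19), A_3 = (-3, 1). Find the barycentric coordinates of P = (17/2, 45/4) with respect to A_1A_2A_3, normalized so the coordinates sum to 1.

Signed area of the reference triangle: [A_1A_2A_3] = ½·((-17)·(19−1) + 9·(1−8) + (-3)·(8−19)) = ½·(-306 − 63 + 33) = -168.
[PA_2A_3] = ½·((17/2)·(19−1) + 9·(1−(45/4)) + (-3)·(45/4−19)) = ½·(153 − 369/4 + 93/4) = 42, so the A_1-coordinate is 42/(-168) = -1/4.
[A_1PA_3] = ½·((-17)·(45/4−1) + (17/2)·(1−8) + (-3)·(8−(45/4))) = ½·(-697/4 − 119/2 + 39/4) = -112, so the A_2-coordinate is 2/3.
[A_1A_2P] = ½·((-17)·(19−(45/4)) + 9·(45/4−8) + (17/2)·(8−19)) = ½·(-527/4 + 117/4 − 187/2) = -98, so the A_3-coordinate is 7/12.

(-1/4, 2/3, 7/12)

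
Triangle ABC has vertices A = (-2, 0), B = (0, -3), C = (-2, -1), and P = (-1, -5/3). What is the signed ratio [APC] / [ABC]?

[ABC] = ½·((-2)·(-3−(-1)) + 0·(-1−0) + (-2)·(0−(-3))) = ½·(4 + 0 − 6) = -1.
[APC] = ½·((-2)·(-5/3−(-1)) + (-1)·(-1−0) + (-2)·(0−(-5/3))) = ½·(4/3 + 1 − 10/3) = -1/2, so the ratio is (-1/2)/(-1) = 1/2.

1/2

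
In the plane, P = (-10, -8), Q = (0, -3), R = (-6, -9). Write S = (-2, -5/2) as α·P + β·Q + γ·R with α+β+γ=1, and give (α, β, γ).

(1/2, 1, -1/2)

Signed area of the reference triangle: [PQR] = ½·((-10)·(-3−(-9)) + 0·(-9−(-8)) + (-6)·(-8−(-3))) = ½·(-60 + 0 + 30) = -15.
[SQR] = ½·((-2)·(-3−(-9)) + 0·(-9−(-5/2)) + (-6)·(-5/2−(-3))) = ½·(-12 + 0 − 3) = -15/2, so the P-coordinate is (-15/2)/(-15) = 1/2.
[PSR] = ½·((-10)·(-5/2−(-9)) + (-2)·(-9−(-8)) + (-6)·(-8−(-5/2))) = ½·(-65 + 2 + 33) = -15, so the Q-coordinate is 1.
[PQS] = ½·((-10)·(-3−(-5/2)) + 0·(-5/2−(-8)) + (-2)·(-8−(-3))) = ½·(5 + 0 + 10) = 15/2, so the R-coordinate is -1/2.
Check: 1/2 + 1 − 1/2 = 1.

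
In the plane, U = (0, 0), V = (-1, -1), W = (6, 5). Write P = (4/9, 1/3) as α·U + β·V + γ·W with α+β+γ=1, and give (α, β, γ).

(2/3, 2/9, 1/9)

Signed area of the reference triangle: [UVW] = ½·(0·(-1−5) + (-1)·(5−0) + 6·(0−(-1))) = ½·(0 − 5 + 6) = 1/2.
[PVW] = ½·((4/9)·(-1−5) + (-1)·(5−(1/3)) + 6·(1/3−(-1))) = ½·(-8/3 − 14/3 + 8) = 1/3, so the U-coordinate is (1/3)/(1/2) = 2/3.
[UPW] = ½·(0·(1/3−5) + (4/9)·(5−0) + 6·(0−(1/3))) = ½·(0 + 20/9 − 2) = 1/9, so the V-coordinate is 2/9.
[UVP] = ½·(0·(-1−(1/3)) + (-1)·(1/3−0) + (4/9)·(0−(-1))) = ½·(0 − 1/3 + 4/9) = 1/18, so the W-coordinate is 1/9.
Check: 2/3 + 2/9 + 1/9 = 1.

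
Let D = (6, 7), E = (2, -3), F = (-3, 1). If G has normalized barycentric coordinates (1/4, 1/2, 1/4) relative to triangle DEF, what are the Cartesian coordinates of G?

G = (1/4)·D + (1/2)·E + (1/4)·F.
x-coordinate: (1/4)·6 + (1/2)·2 + (1/4)·(-3) = 7/4.
y-coordinate: (1/4)·7 + (1/2)·(-3) + (1/4)·1 = 1/2.

(7/4, 1/2)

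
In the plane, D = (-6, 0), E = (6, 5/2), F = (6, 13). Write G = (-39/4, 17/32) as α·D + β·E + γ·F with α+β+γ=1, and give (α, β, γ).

(21/16, -7/16, 1/8)

Signed area of the reference triangle: [DEF] = ½·((-6)·(5/2−13) + 6·(13−0) + 6·(0−(5/2))) = ½·(63 + 78 − 15) = 63.
[GEF] = ½·((-39/4)·(5/2−13) + 6·(13−(17/32)) + 6·(17/32−(5/2))) = ½·(819/8 + 1197/16 − 189/16) = 1323/16, so the D-coordinate is (1323/16)/63 = 21/16.
[DGF] = ½·((-6)·(17/32−13) + (-39/4)·(13−0) + 6·(0−(17/32))) = ½·(1197/16 − 507/4 − 51/16) = -441/16, so the E-coordinate is -7/16.
[DEG] = ½·((-6)·(5/2−(17/32)) + 6·(17/32−0) + (-39/4)·(0−(5/2))) = ½·(-189/16 + 51/16 + 195/8) = 63/8, so the F-coordinate is 1/8.
Check: 21/16 − 7/16 + 1/8 = 1.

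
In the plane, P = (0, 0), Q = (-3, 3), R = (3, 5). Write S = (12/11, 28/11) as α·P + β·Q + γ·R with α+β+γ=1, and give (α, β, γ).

(5/11, 1/11, 5/11)

Signed area of the reference triangle: [PQR] = ½·(0·(3−5) + (-3)·(5−0) + 3·(0−3)) = ½·(0 − 15 − 9) = -12.
[SQR] = ½·((12/11)·(3−5) + (-3)·(5−(28/11)) + 3·(28/11−3)) = ½·(-24/11 − 81/11 − 15/11) = -60/11, so the P-coordinate is (-60/11)/(-12) = 5/11.
[PSR] = ½·(0·(28/11−5) + (12/11)·(5−0) + 3·(0−(28/11))) = ½·(0 + 60/11 − 84/11) = -12/11, so the Q-coordinate is 1/11.
[PQS] = ½·(0·(3−(28/11)) + (-3)·(28/11−0) + (12/11)·(0−3)) = ½·(0 − 84/11 − 36/11) = -60/11, so the R-coordinate is 5/11.
Check: 5/11 + 1/11 + 5/11 = 1.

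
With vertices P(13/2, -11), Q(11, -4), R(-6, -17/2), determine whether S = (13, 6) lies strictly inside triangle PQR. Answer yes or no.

no

Barycentric coordinates of S: (-644/395, 183/79, 124/395).
The three coordinates are negative, positive, positive; a point is interior exactly when all three are positive.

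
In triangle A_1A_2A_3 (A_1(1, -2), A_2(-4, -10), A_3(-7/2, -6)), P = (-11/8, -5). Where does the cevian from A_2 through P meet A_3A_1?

(-1/2, -10/3)

Barycentric coordinates of P with respect to A_1A_2A_3: (1/2, 1/4, 1/4).
On side A_3A_1 the A_2-coordinate is zero; dropping P's A_2-weight 1/4 and renormalizing the remaining 1/4 : 1/2 gives weights 1/3, 2/3 on A_3, A_1.
Q = (1/3)·(-7/2, -6) + (2/3)·(1, -2) = (-1/2, -10/3).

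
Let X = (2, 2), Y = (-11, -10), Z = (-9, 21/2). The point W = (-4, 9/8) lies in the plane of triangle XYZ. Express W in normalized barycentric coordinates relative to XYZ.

(1/2, 1/4, 1/4)

Signed area of the reference triangle: [XYZ] = ½·(2·(-10−(21/2)) + (-11)·(21/2−2) + (-9)·(2−(-10))) = ½·(-41 − 187/2 − 108) = -485/4.
[WYZ] = ½·((-4)·(-10−(21/2)) + (-11)·(21/2−(9/8)) + (-9)·(9/8−(-10))) = ½·(82 − 825/8 − 801/8) = -485/8, so the X-coordinate is (-485/8)/(-485/4) = 1/2.
[XWZ] = ½·(2·(9/8−(21/2)) + (-4)·(21/2−2) + (-9)·(2−(9/8))) = ½·(-75/4 − 34 − 63/8) = -485/16, so the Y-coordinate is 1/4.
[XYW] = ½·(2·(-10−(9/8)) + (-11)·(9/8−2) + (-4)·(2−(-10))) = ½·(-89/4 + 77/8 − 48) = -485/16, so the Z-coordinate is 1/4.
Check: 1/2 + 1/4 + 1/4 = 1.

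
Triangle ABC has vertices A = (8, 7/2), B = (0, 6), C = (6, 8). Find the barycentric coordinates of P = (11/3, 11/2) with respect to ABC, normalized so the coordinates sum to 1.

Signed area of the reference triangle: [ABC] = ½·(8·(6−8) + 0·(8−(7/2)) + 6·(7/2−6)) = ½·(-16 + 0 − 15) = -31/2.
[PBC] = ½·((11/3)·(6−8) + 0·(8−(11/2)) + 6·(11/2−6)) = ½·(-22/3 + 0 − 3) = -31/6, so the A-coordinate is (-31/6)/(-31/2) = 1/3.
[APC] = ½·(8·(11/2−8) + (11/3)·(8−(7/2)) + 6·(7/2−(11/2))) = ½·(-20 + 33/2 − 12) = -31/4, so the B-coordinate is 1/2.
[ABP] = ½·(8·(6−(11/2)) + 0·(11/2−(7/2)) + (11/3)·(7/2−6)) = ½·(4 + 0 − 55/6) = -31/12, so the C-coordinate is 1/6.
Check: 1/3 + 1/2 + 1/6 = 1.

(1/3, 1/2, 1/6)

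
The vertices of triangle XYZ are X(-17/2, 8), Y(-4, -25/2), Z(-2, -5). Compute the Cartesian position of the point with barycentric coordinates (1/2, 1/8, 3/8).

W = (1/2)·X + (1/8)·Y + (3/8)·Z.
x-coordinate: (1/2)·(-17/2) + (1/8)·(-4) + (3/8)·(-2) = -11/2.
y-coordinate: (1/2)·8 + (1/8)·(-25/2) + (3/8)·(-5) = 9/16.

(-11/2, 9/16)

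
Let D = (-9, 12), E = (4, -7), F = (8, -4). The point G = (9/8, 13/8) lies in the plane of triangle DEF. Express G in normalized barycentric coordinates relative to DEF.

(3/8, 1/8, 1/2)

Signed area of the reference triangle: [DEF] = ½·((-9)·(-7−(-4)) + 4·(-4−12) + 8·(12−(-7))) = ½·(27 − 64 + 152) = 115/2.
[GEF] = ½·((9/8)·(-7−(-4)) + 4·(-4−(13/8)) + 8·(13/8−(-7))) = ½·(-27/8 − 45/2 + 69) = 345/16, so the D-coordinate is (345/16)/(115/2) = 3/8.
[DGF] = ½·((-9)·(13/8−(-4)) + (9/8)·(-4−12) + 8·(12−(13/8))) = ½·(-405/8 − 18 + 83) = 115/16, so the E-coordinate is 1/8.
[DEG] = ½·((-9)·(-7−(13/8)) + 4·(13/8−12) + (9/8)·(12−(-7))) = ½·(621/8 − 83/2 + 171/8) = 115/4, so the F-coordinate is 1/2.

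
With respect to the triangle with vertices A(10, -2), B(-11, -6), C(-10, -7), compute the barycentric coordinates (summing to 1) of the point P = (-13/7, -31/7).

Signed area of the reference triangle: [ABC] = ½·(10·(-6−(-7)) + (-11)·(-7−(-2)) + (-10)·(-2−(-6))) = ½·(10 + 55 − 40) = 25/2.
[PBC] = ½·((-13/7)·(-6−(-7)) + (-11)·(-7−(-31/7)) + (-10)·(-31/7−(-6))) = ½·(-13/7 + 198/7 − 110/7) = 75/14, so the A-coordinate is (75/14)/(25/2) = 3/7.
[APC] = ½·(10·(-31/7−(-7)) + (-13/7)·(-7−(-2)) + (-10)·(-2−(-31/7))) = ½·(180/7 + 65/7 − 170/7) = 75/14, so the B-coordinate is 3/7.
[ABP] = ½·(10·(-6−(-31/7)) + (-11)·(-31/7−(-2)) + (-13/7)·(-2−(-6))) = ½·(-110/7 + 187/7 − 52/7) = 25/14, so the C-coordinate is 1/7.

(3/7, 3/7, 1/7)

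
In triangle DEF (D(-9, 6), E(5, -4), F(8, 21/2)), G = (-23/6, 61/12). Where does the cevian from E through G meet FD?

(-28/5, 69/10)

Barycentric coordinates of G with respect to DEF: (2/3, 1/6, 1/6).
On side FD the E-coordinate is zero; dropping G's E-weight 1/6 and renormalizing the remaining 1/6 : 2/3 gives weights 1/5, 4/5 on F, D.
H = (1/5)·(8, 21/2) + (4/5)·(-9, 6) = (-28/5, 69/10).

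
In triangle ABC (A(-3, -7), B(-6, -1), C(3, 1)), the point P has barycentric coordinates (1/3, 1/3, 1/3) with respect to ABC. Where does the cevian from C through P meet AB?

(-9/2, -4)

Line CP meets AB where the C-coordinate vanishes; zeroing P's C-weight and renormalizing leaves A, B-weights 1/3 : 1/3 → (1/2, 1/2).
So Q = (1/2)·A + (1/2)·B = (-9/2, -4).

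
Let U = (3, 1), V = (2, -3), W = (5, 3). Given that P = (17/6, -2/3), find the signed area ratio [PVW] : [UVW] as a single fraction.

1/3

[UVW] = ½·(3·(-3−3) + 2·(3−1) + 5·(1−(-3))) = ½·(-18 + 4 + 20) = 3.
[PVW] = ½·((17/6)·(-3−3) + 2·(3−(-2/3)) + 5·(-2/3−(-3))) = ½·(-17 + 22/3 + 35/3) = 1, so the ratio is 1/3 = 1/3.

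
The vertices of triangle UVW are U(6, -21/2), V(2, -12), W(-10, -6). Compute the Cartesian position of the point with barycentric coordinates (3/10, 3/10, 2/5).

P = (3/10)·U + (3/10)·V + (2/5)·W.
x-coordinate: (3/10)·6 + (3/10)·2 + (2/5)·(-10) = -8/5.
y-coordinate: (3/10)·(-21/2) + (3/10)·(-12) + (2/5)·(-6) = -183/20.

(-8/5, -183/20)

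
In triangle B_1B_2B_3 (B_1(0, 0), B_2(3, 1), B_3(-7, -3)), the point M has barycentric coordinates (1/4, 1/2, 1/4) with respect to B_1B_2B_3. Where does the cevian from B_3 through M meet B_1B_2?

Line B_3M meets B_1B_2 where the B_3-coordinate vanishes; zeroing M's B_3-weight and renormalizing leaves B_1, B_2-weights 1/4 : 1/2 → (1/3, 2/3).
So N = (1/3)·B_1 + (2/3)·B_2 = (2, 2/3).

(2, 2/3)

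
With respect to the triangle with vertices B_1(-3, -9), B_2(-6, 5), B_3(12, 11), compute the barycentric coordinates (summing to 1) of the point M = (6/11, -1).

Signed area of the reference triangle: [B_1B_2B_3] = ½·((-3)·(5−11) + (-6)·(11−(-9)) + 12·(-9−5)) = ½·(18 − 120 − 168) = -135.
[MB_2B_3] = ½·((6/11)·(5−11) + (-6)·(11−(-1)) + 12·(-1−5)) = ½·(-36/11 − 72 − 72) = -810/11, so the B_1-coordinate is (-810/11)/(-135) = 6/11.
[B_1MB_3] = ½·((-3)·(-1−11) + (6/11)·(11−(-9)) + 12·(-9−(-1))) = ½·(36 + 120/11 − 96) = -270/11, so the B_2-coordinate is 2/11.
[B_1B_2M] = ½·((-3)·(5−(-1)) + (-6)·(-1−(-9)) + (6/11)·(-9−5)) = ½·(-18 − 48 − 84/11) = -405/11, so the B_3-coordinate is 3/11.
Check: 6/11 + 2/11 + 3/11 = 1.

(6/11, 2/11, 3/11)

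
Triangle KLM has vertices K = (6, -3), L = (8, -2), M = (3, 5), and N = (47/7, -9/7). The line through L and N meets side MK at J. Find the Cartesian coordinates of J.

Barycentric coordinates of N with respect to KLM: (2/7, 4/7, 1/7).
On side MK the L-coordinate is zero; dropping N's L-weight 4/7 and renormalizing the remaining 1/7 : 2/7 gives weights 1/3, 2/3 on M, K.
J = (1/3)·(3, 5) + (2/3)·(6, -3) = (5, -1/3).

(5, -1/3)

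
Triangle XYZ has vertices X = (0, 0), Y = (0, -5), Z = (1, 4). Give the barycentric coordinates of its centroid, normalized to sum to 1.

The centroid is the average of the vertices, so each weight is 1/3.

(1/3, 1/3, 1/3)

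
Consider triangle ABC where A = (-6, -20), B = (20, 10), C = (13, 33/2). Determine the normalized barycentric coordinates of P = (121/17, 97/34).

Signed area of the reference triangle: [ABC] = ½·((-6)·(10−(33/2)) + 20·(33/2−(-20)) + 13·(-20−10)) = ½·(39 + 730 − 390) = 379/2.
[PBC] = ½·((121/17)·(10−(33/2)) + 20·(33/2−(97/34)) + 13·(97/34−10)) = ½·(-1573/34 + 4640/17 − 3159/34) = 1137/17, so the A-coordinate is (1137/17)/(379/2) = 6/17.
[APC] = ½·((-6)·(97/34−(33/2)) + (121/17)·(33/2−(-20)) + 13·(-20−(97/34))) = ½·(1392/17 + 8833/34 − 10101/34) = 379/17, so the B-coordinate is 2/17.
[ABP] = ½·((-6)·(10−(97/34)) + 20·(97/34−(-20)) + (121/17)·(-20−10)) = ½·(-729/17 + 7770/17 − 3630/17) = 3411/34, so the C-coordinate is 9/17.
Check: 6/17 + 2/17 + 9/17 = 1.

(6/17, 2/17, 9/17)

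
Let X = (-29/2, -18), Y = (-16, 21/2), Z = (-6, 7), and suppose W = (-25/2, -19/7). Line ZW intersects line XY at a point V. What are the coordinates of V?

(-151/10, -33/5)

Barycentric coordinates of W with respect to XYZ: (3/7, 2/7, 2/7).
On side XY the Z-coordinate is zero; dropping W's Z-weight 2/7 and renormalizing the remaining 3/7 : 2/7 gives weights 3/5, 2/5 on X, Y.
V = (3/5)·(-29/2, -18) + (2/5)·(-16, 21/2) = (-151/10, -33/5).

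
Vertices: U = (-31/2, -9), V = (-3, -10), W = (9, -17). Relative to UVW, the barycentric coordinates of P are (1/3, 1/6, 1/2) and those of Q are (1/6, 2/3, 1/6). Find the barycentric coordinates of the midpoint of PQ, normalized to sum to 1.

(1/4, 5/12, 1/3)

Since both coordinate triples sum to 1, the midpoint's barycentrics are the componentwise average.
(1/3+1/6)/2 = 1/4; similarly 5/12 and 1/3.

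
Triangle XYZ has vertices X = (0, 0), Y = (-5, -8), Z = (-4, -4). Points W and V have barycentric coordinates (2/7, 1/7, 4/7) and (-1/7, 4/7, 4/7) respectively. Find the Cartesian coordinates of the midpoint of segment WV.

(-57/14, -36/7)

Barycentric coordinates of the midpoint are the average: (1/14, 5/14, 4/7).
Converting: (1/14)·X + (5/14)·Y + (4/7)·Z = (-57/14, -36/7).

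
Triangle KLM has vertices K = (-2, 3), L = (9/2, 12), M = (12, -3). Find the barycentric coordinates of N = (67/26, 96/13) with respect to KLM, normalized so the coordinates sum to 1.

Signed area of the reference triangle: [KLM] = ½·((-2)·(12−(-3)) + (9/2)·(-3−3) + 12·(3−12)) = ½·(-30 − 27 − 108) = -165/2.
[NLM] = ½·((67/26)·(12−(-3)) + (9/2)·(-3−(96/13)) + 12·(96/13−12)) = ½·(1005/26 − 1215/26 − 720/13) = -825/26, so the K-coordinate is (-825/26)/(-165/2) = 5/13.
[KNM] = ½·((-2)·(96/13−(-3)) + (67/26)·(-3−3) + 12·(3−(96/13))) = ½·(-270/13 − 201/13 − 684/13) = -1155/26, so the L-coordinate is 7/13.
[KLN] = ½·((-2)·(12−(96/13)) + (9/2)·(96/13−3) + (67/26)·(3−12)) = ½·(-120/13 + 513/26 − 603/26) = -165/26, so the M-coordinate is 1/13.
Check: 5/13 + 7/13 + 1/13 = 1.

(5/13, 7/13, 1/13)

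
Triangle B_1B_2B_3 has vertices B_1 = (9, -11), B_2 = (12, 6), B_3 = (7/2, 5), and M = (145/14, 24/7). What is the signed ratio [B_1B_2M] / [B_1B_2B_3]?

[B_1B_2B_3] = ½·(9·(6−5) + 12·(5−(-11)) + (7/2)·(-11−6)) = ½·(9 + 192 − 119/2) = 283/4.
[B_1B_2M] = ½·(9·(6−(24/7)) + 12·(24/7−(-11)) + (145/14)·(-11−6)) = ½·(162/7 + 1212/7 − 2465/14) = 283/28, so the ratio is (283/28)/(283/4) = 1/7.

1/7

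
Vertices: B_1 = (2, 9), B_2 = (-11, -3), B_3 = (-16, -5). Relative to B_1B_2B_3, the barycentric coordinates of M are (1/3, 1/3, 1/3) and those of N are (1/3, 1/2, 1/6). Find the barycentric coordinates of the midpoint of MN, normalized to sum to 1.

(1/3, 5/12, 1/4)

Since both coordinate triples sum to 1, the midpoint's barycentrics are the componentwise average.
(1/3+1/3)/2 = 1/3; similarly 5/12 and 1/4.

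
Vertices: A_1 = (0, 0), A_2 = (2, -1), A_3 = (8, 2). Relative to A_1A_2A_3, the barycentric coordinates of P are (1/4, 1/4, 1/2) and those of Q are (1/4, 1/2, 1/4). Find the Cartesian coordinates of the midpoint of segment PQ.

Barycentric coordinates of the midpoint are the average: (1/4, 3/8, 3/8).
Converting: (1/4)·A_1 + (3/8)·A_2 + (3/8)·A_3 = (15/4, 3/8).

(15/4, 3/8)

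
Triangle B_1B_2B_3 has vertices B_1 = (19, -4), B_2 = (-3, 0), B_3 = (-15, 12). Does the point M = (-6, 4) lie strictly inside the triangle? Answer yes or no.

Barycentric coordinates of M: (1/18, 16/27, 19/54).
The three coordinates are positive, positive, positive; a point is interior exactly when all three are positive.

yes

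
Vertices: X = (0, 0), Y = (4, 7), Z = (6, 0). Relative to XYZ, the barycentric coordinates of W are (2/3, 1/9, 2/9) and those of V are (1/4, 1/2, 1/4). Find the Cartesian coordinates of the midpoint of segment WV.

(95/36, 77/36)

Barycentric coordinates of the midpoint are the average: (11/24, 11/36, 17/72).
Converting: (11/24)·X + (11/36)·Y + (17/72)·Z = (95/36, 77/36).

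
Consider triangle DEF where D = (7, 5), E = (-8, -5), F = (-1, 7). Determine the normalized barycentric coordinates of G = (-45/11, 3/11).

Signed area of the reference triangle: [DEF] = ½·(7·(-5−7) + (-8)·(7−5) + (-1)·(5−(-5))) = ½·(-84 − 16 − 10) = -55.
[GEF] = ½·((-45/11)·(-5−7) + (-8)·(7−(3/11)) + (-1)·(3/11−(-5))) = ½·(540/11 − 592/11 − 58/11) = -5, so the D-coordinate is (-5)/(-55) = 1/11.
[DGF] = ½·(7·(3/11−7) + (-45/11)·(7−5) + (-1)·(5−(3/11))) = ½·(-518/11 − 90/11 − 52/11) = -30, so the E-coordinate is 6/11.
[DEG] = ½·(7·(-5−(3/11)) + (-8)·(3/11−5) + (-45/11)·(5−(-5))) = ½·(-406/11 + 416/11 − 450/11) = -20, so the F-coordinate is 4/11.

(1/11, 6/11, 4/11)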